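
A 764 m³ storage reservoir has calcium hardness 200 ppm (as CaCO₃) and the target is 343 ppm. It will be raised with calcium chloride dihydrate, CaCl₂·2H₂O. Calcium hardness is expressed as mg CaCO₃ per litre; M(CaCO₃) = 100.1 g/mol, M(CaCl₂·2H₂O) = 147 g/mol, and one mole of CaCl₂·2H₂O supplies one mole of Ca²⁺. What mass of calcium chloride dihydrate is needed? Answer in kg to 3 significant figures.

160 kg

Volume: 764 m³ = 764,000 L.
Hardness to add: (343 − 200) = 143 mg/L as CaCO₃ × 764,000 L = 109,300 g as CaCO₃.
Moles of Ca²⁺ (1 mol Ca²⁺ ≡ 1 mol CaCO₃): 109,300 / 100.1 g/mol = 1091 mol.
Mass of CaCl₂·2H₂O: 1091 × 147 = 160,400 g.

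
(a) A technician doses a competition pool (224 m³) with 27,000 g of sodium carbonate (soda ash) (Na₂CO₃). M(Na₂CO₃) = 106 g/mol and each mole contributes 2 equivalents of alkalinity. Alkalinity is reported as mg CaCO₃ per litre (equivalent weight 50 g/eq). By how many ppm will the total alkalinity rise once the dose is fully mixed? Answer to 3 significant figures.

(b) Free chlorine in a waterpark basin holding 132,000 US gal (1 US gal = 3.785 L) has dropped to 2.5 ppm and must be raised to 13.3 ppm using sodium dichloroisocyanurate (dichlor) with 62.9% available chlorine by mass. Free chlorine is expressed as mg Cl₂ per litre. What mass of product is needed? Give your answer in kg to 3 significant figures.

(a) Volume: 224 m³ = 224,000 L.
(a) Moles of Na₂CO₃: 27,000 g ÷ 106 g/mol = 254.7 mol → 509.4 eq of alkalinity.
(a) As CaCO₃: 509.4 eq × 50 g/eq = 25,470 g.
(a) Rise: 25,470 g / 224,000 L × 1000 = 113.7 mg/L.

(b) Volume: 132,000 US gal × 3.785 L/gal = 499,620 L.
(b) Chlorine deficit: 13.3 − 2.5 = 10.8 ppm = 10.8 mg/L as Cl₂.
(b) Cl₂ equivalent needed: 10.8 mg/L × 499,620 L = 5,396,000 mg = 5396 g.
(b) Product at 62.9% available chlorine: 5396 / 0.629 = 8579 g.

(a) 114 ppm; (b) 8.58 kg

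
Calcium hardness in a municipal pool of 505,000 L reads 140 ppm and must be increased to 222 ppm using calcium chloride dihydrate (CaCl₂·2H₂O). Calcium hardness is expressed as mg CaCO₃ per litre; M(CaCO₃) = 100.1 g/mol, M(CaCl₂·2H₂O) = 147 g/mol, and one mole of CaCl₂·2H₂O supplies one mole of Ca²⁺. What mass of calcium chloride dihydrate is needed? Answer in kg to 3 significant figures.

60.8 kg

Hardness to add: (222 − 140) = 82 mg/L as CaCO₃ × 505,000 L = 41,410 g as CaCO₃.
Moles of Ca²⁺ (1 mol Ca²⁺ ≡ 1 mol CaCO₃): 41,410 / 100.1 g/mol = 413.7 mol.
Mass of CaCl₂·2H₂O: 413.7 × 147 = 60,810 g.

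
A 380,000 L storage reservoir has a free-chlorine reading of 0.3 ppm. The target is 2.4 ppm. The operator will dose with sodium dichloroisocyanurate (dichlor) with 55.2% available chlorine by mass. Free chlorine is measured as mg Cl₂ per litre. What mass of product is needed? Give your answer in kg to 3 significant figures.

1.45 kg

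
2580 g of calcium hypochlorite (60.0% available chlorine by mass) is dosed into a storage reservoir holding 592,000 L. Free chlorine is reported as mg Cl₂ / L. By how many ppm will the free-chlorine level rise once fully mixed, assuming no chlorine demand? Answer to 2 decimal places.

Available chlorine delivered: 2580 g × 0.6 = 1548 g as Cl₂.
Concentration rise: 1548 g / 592,000 L = 2.615 mg/L = 2.61 ppm.

2.61 ppm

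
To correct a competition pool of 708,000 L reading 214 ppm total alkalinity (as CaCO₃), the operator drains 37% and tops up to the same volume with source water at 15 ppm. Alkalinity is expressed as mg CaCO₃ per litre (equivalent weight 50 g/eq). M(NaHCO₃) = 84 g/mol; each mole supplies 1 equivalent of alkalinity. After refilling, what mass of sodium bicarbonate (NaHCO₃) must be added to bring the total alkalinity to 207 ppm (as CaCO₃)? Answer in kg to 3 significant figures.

After draining 37% and refilling: 214 × 0.63 + 15 × 0.37 = 140.37 ppm.
Deficit to target: 207 − 140.37 = 66.63 mg/L.
As CaCO₃: 66.63 mg/L × 708,000 L = 47,170 g; ÷ 50 g/eq ÷ 1 = 943.5 mol NaHCO₃.
Mass: 943.5 × 84 = 79,250 g.

79.3 kg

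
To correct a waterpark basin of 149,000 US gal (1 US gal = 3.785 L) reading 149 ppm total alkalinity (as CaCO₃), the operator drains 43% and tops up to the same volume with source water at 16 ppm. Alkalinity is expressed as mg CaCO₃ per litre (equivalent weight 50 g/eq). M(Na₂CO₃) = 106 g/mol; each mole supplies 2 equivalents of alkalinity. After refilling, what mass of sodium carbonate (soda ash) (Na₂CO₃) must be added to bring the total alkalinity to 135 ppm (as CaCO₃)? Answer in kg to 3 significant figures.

25.8 kg

Volume: 149,000 US gal × 3.785 L/gal = 563,965 L.
After draining 43% and refilling: 149 × 0.57 + 16 × 0.43 = 91.81 ppm.
Deficit to target: 135 − 91.81 = 43.19 mg/L.
As CaCO₃: 43.19 mg/L × 563,965 L = 24,360 g; ÷ 50 g/eq ÷ 2 = 243.6 mol Na₂CO₃.
Mass: 243.6 × 106 = 25,820 g.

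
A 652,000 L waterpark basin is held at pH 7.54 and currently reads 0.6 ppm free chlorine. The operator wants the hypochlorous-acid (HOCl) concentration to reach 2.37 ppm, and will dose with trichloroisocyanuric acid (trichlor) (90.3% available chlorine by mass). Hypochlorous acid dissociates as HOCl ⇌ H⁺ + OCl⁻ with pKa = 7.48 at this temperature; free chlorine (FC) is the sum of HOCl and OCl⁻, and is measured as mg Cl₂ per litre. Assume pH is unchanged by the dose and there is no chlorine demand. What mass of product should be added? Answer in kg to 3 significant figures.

3.24 kg

[OCl⁻]/[HOCl] = 10^(pH − pKa) = 10^(7.54 − 7.48) = 1.148; fraction as HOCl = 1/(1 + 1.148) = 0.4655.
Free chlorine required for 2.37 ppm HOCl: 2.37 / 0.4655 = 5.091 ppm.
FC to add: 5.091 − 0.6 = 4.491 mg/L as Cl₂.
Cl₂ equivalent: 4.491 mg/L × 652,000 L = 2928 g.
Product at 90.3% available Cl: 2928 / 0.903 = 3243 g.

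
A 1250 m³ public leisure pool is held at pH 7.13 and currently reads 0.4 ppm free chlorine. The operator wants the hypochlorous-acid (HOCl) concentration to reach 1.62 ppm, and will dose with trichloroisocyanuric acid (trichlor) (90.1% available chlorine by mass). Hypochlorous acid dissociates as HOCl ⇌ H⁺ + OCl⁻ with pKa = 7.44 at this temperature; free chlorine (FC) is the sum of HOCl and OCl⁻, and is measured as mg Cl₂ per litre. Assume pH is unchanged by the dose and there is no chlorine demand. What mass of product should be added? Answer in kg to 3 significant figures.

Volume: 1250 m³ = 1,250,000 L.
[OCl⁻]/[HOCl] = 10^(pH − pKa) = 10^(7.13 − 7.44) = 0.4898; fraction as HOCl = 1/(1 + 0.4898) = 0.6712.
Free chlorine required for 1.62 ppm HOCl: 1.62 / 0.6712 = 2.413 ppm.
FC to add: 2.413 − 0.4 = 2.013 mg/L as Cl₂.
Cl₂ equivalent: 2.013 mg/L × 1,250,000 L = 2517 g.
Product at 90.1% available Cl: 2517 / 0.901 = 2793 g.

2.79 kg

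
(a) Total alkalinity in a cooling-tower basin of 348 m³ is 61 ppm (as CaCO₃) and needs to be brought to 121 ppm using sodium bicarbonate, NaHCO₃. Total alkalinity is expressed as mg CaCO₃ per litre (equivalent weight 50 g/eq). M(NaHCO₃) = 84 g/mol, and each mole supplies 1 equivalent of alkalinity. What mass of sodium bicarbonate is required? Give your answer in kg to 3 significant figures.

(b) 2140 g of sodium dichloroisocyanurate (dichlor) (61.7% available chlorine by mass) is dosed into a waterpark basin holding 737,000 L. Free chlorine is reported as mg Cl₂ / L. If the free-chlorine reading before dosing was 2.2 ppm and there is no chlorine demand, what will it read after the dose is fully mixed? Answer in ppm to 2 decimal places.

(a) 35.1 kg; (b) 3.99 ppm

(a) Volume: 348 m³ = 348,000 L.
(a) Alkalinity to add: (121 − 61) = 60 mg/L as CaCO₃ × 348,000 L = 20,880 g as CaCO₃.
(a) Equivalents: 20,880 g ÷ 50 g/eq = 417.6 eq.
(a) NaHCO₃ supplies 1 eq per mole → 417.6 mol.
(a) Mass: 417.6 mol × 84 g/mol = 35,080 g.

(b) Available chlorine delivered: 2140 g × 0.617 = 1320 g as Cl₂.
(b) Concentration rise: 1320 g / 737,000 L = 1.792 mg/L = 1.79 ppm.
(b) Final FC: 2.2 + 1.79 = 3.99 ppm.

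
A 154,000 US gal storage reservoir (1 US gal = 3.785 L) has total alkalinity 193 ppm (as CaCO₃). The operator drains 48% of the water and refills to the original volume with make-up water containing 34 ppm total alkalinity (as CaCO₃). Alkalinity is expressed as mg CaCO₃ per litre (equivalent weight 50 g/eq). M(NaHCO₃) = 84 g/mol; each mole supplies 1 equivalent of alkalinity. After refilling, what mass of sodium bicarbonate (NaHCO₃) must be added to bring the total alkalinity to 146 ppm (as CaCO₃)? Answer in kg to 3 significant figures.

Volume: 154,000 US gal × 3.785 L/gal = 582,890 L.
After draining 48% and refilling: 193 × 0.52 + 34 × 0.48 = 116.68 ppm.
Deficit to target: 146 − 116.68 = 29.32 mg/L.
As CaCO₃: 29.32 mg/L × 582,890 L = 17,090 g; ÷ 50 g/eq ÷ 1 = 341.8 mol NaHCO₃.
Mass: 341.8 × 84 = 28,710 g.

28.7 kg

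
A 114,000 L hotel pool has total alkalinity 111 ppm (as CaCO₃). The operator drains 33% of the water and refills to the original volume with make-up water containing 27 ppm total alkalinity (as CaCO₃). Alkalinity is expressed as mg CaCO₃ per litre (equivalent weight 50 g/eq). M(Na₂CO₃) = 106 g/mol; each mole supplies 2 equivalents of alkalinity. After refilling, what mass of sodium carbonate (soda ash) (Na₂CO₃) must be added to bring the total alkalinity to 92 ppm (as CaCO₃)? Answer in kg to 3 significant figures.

After draining 33% and refilling: 111 × 0.67 + 27 × 0.33 = 83.28 ppm.
Deficit to target: 92 − 83.28 = 8.72 mg/L.
As CaCO₃: 8.72 mg/L × 114,000 L = 994.1 g; ÷ 50 g/eq ÷ 2 = 9.941 mol Na₂CO₃.
Mass: 9.941 × 106 = 1054 g.

1.05 kg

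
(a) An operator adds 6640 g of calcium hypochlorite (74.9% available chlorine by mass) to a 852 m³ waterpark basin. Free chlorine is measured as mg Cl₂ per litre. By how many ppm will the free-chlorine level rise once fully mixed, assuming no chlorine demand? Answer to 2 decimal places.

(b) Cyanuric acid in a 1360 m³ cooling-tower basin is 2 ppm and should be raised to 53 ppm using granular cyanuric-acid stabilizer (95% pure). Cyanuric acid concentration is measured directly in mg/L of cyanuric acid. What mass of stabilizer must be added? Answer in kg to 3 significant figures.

(a) Volume: 852 m³ = 852,000 L.
(a) Available chlorine delivered: 6640 g × 0.749 = 4973 g as Cl₂.
(a) Concentration rise: 4973 g / 852,000 L = 5.837 mg/L = 5.84 ppm.

(b) Volume: 1360 m³ = 1,360,000 L.
(b) CYA to add: (53 − 2) = 51 mg/L × 1,360,000 L = 69,360 g cyanuric acid.
(b) At 95% purity: 69,360 / 0.95 = 73,010 g product.

(a) 5.84 ppm; (b) 73.0 kg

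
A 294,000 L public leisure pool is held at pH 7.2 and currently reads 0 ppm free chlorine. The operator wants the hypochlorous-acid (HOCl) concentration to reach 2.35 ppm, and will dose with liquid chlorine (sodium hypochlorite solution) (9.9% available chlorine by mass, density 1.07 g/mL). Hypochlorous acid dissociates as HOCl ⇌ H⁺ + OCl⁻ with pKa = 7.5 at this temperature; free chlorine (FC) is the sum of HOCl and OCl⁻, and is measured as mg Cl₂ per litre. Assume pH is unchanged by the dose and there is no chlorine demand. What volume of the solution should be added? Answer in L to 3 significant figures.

9.79 L

[OCl⁻]/[HOCl] = 10^(pH − pKa) = 10^(7.2 − 7.5) = 0.5012; fraction as HOCl = 1/(1 + 0.5012) = 0.6661.
Free chlorine required for 2.35 ppm HOCl: 2.35 / 0.6661 = 3.528 ppm.
FC to add: 3.528 − 0 = 3.528 mg/L as Cl₂.
Cl₂ equivalent: 3.528 mg/L × 294,000 L = 1037 g.
Product at 9.9% available Cl: 1037 / 0.099 = 10,480 g.
Volume: 10,480 g ÷ 1.07 g/mL = 9791 mL.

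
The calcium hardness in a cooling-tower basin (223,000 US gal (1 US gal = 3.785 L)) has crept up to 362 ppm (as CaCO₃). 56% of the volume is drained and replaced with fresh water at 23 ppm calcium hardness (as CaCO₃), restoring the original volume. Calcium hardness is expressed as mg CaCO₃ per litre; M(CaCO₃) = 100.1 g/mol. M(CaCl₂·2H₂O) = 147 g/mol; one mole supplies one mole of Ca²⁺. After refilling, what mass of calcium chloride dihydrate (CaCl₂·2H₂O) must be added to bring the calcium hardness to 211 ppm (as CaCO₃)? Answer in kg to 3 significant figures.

Volume: 223,000 US gal × 3.785 L/gal = 844,055 L.
After draining 56% and refilling: 362 × 0.44 + 23 × 0.56 = 172.16 ppm.
Deficit to target: 211 − 172.16 = 38.84 mg/L.
As CaCO₃: 38.84 mg/L × 844,055 L = 32,780 g; ÷ 100.1 = 327.5 mol Ca²⁺.
Mass: 327.5 × 147 = 48,140 g.

48.1 kg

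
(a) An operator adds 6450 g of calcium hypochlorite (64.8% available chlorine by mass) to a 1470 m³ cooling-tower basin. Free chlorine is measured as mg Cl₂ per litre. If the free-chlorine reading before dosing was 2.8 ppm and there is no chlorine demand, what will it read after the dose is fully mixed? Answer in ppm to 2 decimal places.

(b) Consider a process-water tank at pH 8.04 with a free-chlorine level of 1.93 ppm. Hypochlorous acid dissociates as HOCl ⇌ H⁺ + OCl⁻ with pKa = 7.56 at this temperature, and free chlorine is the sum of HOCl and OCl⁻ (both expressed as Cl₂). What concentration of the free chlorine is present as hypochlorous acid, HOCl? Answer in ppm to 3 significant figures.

(a) 5.64 ppm; (b) 0.480 ppm

(a) Volume: 1470 m³ = 1,470,000 L.
(a) Available chlorine delivered: 6450 g × 0.648 = 4180 g as Cl₂.
(a) Concentration rise: 4180 g / 1,470,000 L = 2.843 mg/L = 2.84 ppm.
(a) Final FC: 2.8 + 2.84 = 5.64 ppm.

(b) [OCl⁻]/[HOCl] = 10^(pH − pKa) = 10^(8.04 − 7.56) = 10^0.48 = 3.02.
(b) Fraction as HOCl = 1 / (1 + 3.02) = 0.2488.
(b) HOCl = 0.2488 × 1.93 ppm = 0.4801 ppm.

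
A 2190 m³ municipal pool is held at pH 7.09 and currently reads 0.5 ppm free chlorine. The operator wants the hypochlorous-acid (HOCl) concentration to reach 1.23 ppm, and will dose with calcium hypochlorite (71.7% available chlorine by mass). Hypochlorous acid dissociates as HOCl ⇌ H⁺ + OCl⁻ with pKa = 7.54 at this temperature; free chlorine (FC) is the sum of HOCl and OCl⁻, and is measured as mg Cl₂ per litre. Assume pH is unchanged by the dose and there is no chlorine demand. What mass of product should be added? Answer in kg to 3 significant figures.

3.56 kg

Volume: 2190 m³ = 2,190,000 L.
[OCl⁻]/[HOCl] = 10^(pH − pKa) = 10^(7.09 − 7.54) = 0.3548; fraction as HOCl = 1/(1 + 0.3548) = 0.7381.
Free chlorine required for 1.23 ppm HOCl: 1.23 / 0.7381 = 1.666 ppm.
FC to add: 1.666 − 0.5 = 1.166 mg/L as Cl₂.
Cl₂ equivalent: 1.166 mg/L × 2,190,000 L = 2554 g.
Product at 71.7% available Cl: 2554 / 0.717 = 3563 g.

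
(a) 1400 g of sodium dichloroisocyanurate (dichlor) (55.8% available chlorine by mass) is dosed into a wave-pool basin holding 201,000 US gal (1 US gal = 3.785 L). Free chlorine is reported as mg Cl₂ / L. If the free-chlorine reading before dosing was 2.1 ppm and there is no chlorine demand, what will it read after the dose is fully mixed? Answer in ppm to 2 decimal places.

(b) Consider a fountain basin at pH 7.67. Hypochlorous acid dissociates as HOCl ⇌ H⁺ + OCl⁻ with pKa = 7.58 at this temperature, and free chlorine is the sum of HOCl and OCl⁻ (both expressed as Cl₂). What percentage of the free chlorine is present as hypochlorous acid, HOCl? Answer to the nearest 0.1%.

(a) Volume: 201,000 US gal × 3.785 L/gal = 760,785 L.
(a) Available chlorine delivered: 1400 g × 0.558 = 781.2 g as Cl₂.
(a) Concentration rise: 781.2 g / 760,785 L = 1.027 mg/L = 1.03 ppm.
(a) Final FC: 2.1 + 1.03 = 3.13 ppm.

(b) [OCl⁻]/[HOCl] = 10^(pH − pKa) = 10^(7.67 − 7.58) = 10^0.09 = 1.23.
(b) Fraction as HOCl = 1 / (1 + 1.23) = 0.4484.

(a) 3.13 ppm; (b) 44.8%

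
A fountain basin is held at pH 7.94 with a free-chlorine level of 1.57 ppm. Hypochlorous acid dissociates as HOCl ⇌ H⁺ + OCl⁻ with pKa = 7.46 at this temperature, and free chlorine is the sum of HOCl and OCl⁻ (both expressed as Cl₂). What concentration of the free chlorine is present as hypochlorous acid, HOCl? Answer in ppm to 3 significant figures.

0.391 ppm

[OCl⁻]/[HOCl] = 10^(pH − pKa) = 10^(7.94 − 7.46) = 10^0.48 = 3.02.
Fraction as HOCl = 1 / (1 + 3.02) = 0.2488.
HOCl = 0.2488 × 1.57 ppm = 0.3906 ppm.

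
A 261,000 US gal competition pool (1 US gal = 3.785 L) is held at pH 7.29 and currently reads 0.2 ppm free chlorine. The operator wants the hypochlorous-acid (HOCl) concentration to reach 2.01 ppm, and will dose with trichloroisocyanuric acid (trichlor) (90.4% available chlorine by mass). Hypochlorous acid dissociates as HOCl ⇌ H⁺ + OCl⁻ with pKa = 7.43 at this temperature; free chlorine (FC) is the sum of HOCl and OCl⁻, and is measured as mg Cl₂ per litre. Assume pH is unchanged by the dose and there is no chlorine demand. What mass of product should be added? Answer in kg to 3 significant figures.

3.57 kg

Volume: 261,000 US gal × 3.785 L/gal = 987,885 L.
[OCl⁻]/[HOCl] = 10^(pH − pKa) = 10^(7.29 − 7.43) = 0.7244; fraction as HOCl = 1/(1 + 0.7244) = 0.5799.
Free chlorine required for 2.01 ppm HOCl: 2.01 / 0.5799 = 3.466 ppm.
FC to add: 3.466 − 0.2 = 3.266 mg/L as Cl₂.
Cl₂ equivalent: 3.266 mg/L × 987,885 L = 3227 g.
Product at 90.4% available Cl: 3227 / 0.904 = 3569 g.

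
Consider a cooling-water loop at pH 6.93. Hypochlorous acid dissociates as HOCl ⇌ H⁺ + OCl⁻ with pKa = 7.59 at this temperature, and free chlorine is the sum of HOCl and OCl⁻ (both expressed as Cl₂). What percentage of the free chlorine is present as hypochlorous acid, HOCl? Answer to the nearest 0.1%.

82.0%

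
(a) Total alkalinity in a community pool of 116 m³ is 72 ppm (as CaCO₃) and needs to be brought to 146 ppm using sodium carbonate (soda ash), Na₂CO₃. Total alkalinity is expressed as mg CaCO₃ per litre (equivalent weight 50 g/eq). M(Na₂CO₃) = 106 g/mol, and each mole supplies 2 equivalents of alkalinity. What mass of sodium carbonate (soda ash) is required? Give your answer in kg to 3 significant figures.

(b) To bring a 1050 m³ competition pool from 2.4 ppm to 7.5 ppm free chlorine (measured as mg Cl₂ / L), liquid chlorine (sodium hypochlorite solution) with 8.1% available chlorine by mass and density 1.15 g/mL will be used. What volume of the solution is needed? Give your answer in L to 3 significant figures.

(a) Volume: 116 m³ = 116,000 L.
(a) Alkalinity to add: (146 − 72) = 74 mg/L as CaCO₃ × 116,000 L = 8584 g as CaCO₃.
(a) Equivalents: 8584 g ÷ 50 g/eq = 171.7 eq.
(a) Each mole of Na₂CO₃ supplies 2 eq, so 171.7 / 2 = 85.84 mol.
(a) Mass: 85.84 mol × 106 g/mol = 9099 g.

(b) Volume: 1050 m³ = 1,050,000 L.
(b) Chlorine deficit: 7.5 − 2.4 = 5.1 ppm = 5.1 mg/L as Cl₂.
(b) Cl₂ equivalent needed: 5.1 mg/L × 1,050,000 L = 5,355,000 mg = 5355 g.
(b) Product at 8.1% available chlorine: 5355 / 0.081 = 66,110 g.
(b) Volume at density 1.15 g/mL: 66,110 g ÷ 1.15 g/mL = 57,490 mL.

(a) 9.10 kg; (b) 57.5 L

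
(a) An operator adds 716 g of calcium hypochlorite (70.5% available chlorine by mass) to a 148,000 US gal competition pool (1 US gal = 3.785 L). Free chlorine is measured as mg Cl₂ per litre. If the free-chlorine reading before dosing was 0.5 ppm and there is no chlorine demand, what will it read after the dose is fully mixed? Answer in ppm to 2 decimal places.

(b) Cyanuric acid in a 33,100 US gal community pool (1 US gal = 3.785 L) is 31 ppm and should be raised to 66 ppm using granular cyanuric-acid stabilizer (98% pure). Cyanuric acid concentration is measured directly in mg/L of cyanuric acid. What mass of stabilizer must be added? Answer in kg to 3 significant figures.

(a) Volume: 148,000 US gal × 3.785 L/gal = 560,180 L.
(a) Available chlorine delivered: 716 g × 0.705 = 504.8 g as Cl₂.
(a) Concentration rise: 504.8 g / 560,180 L = 0.9011 mg/L = 0.90 ppm.
(a) Final FC: 0.5 + 0.90 = 1.40 ppm.

(b) Volume: 33,100 US gal × 3.785 L/gal = 125,284 L.
(b) CYA to add: (66 − 31) = 35 mg/L × 125,284 L = 4385 g cyanuric acid.
(b) At 98% purity: 4385 / 0.98 = 4474 g product.

(a) 1.40 ppm; (b) 4.47 kg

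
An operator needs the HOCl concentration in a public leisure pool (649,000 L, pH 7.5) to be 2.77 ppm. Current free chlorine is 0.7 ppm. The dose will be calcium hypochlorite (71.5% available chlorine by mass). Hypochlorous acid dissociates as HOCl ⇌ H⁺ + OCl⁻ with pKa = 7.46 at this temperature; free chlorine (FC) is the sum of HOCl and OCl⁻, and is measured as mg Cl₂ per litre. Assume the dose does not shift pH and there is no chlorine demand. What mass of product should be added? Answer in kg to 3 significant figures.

4.64 kg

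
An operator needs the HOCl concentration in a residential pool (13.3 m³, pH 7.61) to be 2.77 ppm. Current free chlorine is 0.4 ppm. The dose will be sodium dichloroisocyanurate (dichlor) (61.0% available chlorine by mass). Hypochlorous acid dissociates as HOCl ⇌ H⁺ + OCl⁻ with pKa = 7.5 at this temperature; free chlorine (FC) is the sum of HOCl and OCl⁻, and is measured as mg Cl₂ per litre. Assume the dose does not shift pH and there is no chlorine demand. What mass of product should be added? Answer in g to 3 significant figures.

129 g

Volume: 13.3 m³ = 13,300 L.
[OCl⁻]/[HOCl] = 10^(pH − pKa) = 10^(7.61 − 7.5) = 1.288; fraction as HOCl = 1/(1 + 1.288) = 0.437.
Free chlorine required for 2.77 ppm HOCl: 2.77 / 0.437 = 6.338 ppm.
FC to add: 6.338 − 0.4 = 5.938 mg/L as Cl₂.
Cl₂ equivalent: 5.938 mg/L × 13,300 L = 78.98 g.
Product at 61.0% available Cl: 78.98 / 0.61 = 129.5 g.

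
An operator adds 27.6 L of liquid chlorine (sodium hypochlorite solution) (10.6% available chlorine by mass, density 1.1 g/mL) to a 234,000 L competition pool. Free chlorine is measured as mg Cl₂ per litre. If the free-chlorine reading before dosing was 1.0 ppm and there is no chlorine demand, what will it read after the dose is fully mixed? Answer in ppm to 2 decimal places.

Mass of solution: 27.6 L × 1000 mL/L × 1.1 g/mL = 30,360 g.
Available chlorine delivered: 30,360 g × 0.106 = 3218 g as Cl₂.
Concentration rise: 3218 g / 234,000 L = 13.75 mg/L = 13.75 ppm.
Final FC: 1.0 + 13.75 = 14.75 ppm.

14.75 ppm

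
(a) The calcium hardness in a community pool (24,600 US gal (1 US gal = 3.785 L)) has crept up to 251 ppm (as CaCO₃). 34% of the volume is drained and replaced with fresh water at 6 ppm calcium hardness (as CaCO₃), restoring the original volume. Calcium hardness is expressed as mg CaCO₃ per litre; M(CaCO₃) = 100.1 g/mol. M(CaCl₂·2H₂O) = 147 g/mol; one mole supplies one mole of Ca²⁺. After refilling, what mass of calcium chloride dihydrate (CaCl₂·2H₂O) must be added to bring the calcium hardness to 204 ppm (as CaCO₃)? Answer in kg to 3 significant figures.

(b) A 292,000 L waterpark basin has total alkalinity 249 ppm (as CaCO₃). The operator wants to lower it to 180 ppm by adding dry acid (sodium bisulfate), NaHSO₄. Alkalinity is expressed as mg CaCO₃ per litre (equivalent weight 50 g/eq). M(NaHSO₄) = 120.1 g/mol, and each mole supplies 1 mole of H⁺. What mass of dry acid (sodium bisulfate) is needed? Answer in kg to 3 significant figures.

(a) 4.96 kg; (b) 48.4 kg

(a) Volume: 24,600 US gal × 3.785 L/gal = 93,111 L.
(a) After draining 34% and refilling: 251 × 0.66 + 6 × 0.34 = 167.7 ppm.
(a) Deficit to target: 204 − 167.7 = 36.3 mg/L.
(a) As CaCO₃: 36.3 mg/L × 93,111 L = 3380 g; ÷ 100.1 = 33.77 mol Ca²⁺.
(a) Mass: 33.77 × 147 = 4964 g.

(b) Alkalinity to neutralize: (249 − 180) = 69 mg/L as CaCO₃ × 292,000 L = 20,150 g as CaCO₃.
(b) Equivalents of H⁺ required: 20,150 ÷ 50 g/eq = 403 eq = 403 mol NaHSO₄.
(b) Mass of NaHSO₄: 403 × 120.1 = 48,400 g.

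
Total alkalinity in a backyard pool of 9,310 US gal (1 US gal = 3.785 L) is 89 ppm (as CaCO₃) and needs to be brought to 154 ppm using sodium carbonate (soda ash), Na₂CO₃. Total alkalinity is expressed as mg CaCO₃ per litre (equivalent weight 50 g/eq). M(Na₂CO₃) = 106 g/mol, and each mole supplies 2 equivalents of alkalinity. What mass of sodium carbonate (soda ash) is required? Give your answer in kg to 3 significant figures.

Volume: 9,310 US gal × 3.785 L/gal = 35,238 L.
Alkalinity to add: (154 − 89) = 65 mg/L as CaCO₃ × 35,238 L = 2290 g as CaCO₃.
Equivalents: 2290 g ÷ 50 g/eq = 45.81 eq.
Each mole of Na₂CO₃ supplies 2 eq, so 45.81 / 2 = 22.9 mol.
Mass: 22.9 mol × 106 g/mol = 2428 g.

2.43 kg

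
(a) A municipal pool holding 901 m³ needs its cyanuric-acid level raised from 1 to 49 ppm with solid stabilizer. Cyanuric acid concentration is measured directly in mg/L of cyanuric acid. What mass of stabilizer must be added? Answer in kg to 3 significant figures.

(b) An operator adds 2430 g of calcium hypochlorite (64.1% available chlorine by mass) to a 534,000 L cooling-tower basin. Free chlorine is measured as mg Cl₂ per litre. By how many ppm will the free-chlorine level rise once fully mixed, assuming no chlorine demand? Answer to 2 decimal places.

(a) Volume: 901 m³ = 901,000 L.
(a) CYA to add: (49 − 1) = 48 mg/L × 901,000 L = 43,250 g cyanuric acid.

(b) Available chlorine delivered: 2430 g × 0.641 = 1558 g as Cl₂.
(b) Concentration rise: 1558 g / 534,000 L = 2.917 mg/L = 2.92 ppm.

(a) 43.2 kg; (b) 2.92 ppm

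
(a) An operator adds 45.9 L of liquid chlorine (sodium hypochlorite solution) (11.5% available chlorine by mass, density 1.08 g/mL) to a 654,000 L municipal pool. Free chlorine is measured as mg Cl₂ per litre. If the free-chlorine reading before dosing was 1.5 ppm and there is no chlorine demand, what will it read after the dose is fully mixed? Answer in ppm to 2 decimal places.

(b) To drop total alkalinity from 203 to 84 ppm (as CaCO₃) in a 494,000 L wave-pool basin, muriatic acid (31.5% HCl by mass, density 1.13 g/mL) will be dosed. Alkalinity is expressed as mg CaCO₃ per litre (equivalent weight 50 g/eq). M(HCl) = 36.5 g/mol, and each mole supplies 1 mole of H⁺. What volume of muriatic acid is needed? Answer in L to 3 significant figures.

(a) 10.22 ppm; (b) 121 L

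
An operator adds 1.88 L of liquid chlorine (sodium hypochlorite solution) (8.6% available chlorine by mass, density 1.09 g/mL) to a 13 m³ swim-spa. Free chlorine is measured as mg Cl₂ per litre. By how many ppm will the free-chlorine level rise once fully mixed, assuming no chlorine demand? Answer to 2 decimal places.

13.56 ppm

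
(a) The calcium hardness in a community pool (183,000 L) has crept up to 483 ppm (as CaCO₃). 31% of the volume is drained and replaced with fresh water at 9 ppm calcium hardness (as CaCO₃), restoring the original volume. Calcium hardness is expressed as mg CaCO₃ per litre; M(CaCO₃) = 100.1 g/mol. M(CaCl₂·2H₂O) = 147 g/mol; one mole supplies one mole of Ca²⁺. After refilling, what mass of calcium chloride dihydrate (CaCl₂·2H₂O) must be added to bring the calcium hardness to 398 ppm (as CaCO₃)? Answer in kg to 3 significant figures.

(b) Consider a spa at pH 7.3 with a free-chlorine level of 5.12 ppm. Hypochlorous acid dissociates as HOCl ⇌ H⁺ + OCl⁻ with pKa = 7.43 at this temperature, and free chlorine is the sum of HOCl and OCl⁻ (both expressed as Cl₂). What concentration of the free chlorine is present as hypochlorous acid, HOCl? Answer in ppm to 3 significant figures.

(a) 16.6 kg; (b) 2.94 ppm

(a) After draining 31% and refilling: 483 × 0.69 + 9 × 0.31 = 336.06 ppm.
(a) Deficit to target: 398 − 336.06 = 61.94 mg/L.
(a) As CaCO₃: 61.94 mg/L × 183,000 L = 11,340 g; ÷ 100.1 = 113.2 mol Ca²⁺.
(a) Mass: 113.2 × 147 = 16,650 g.

(b) [OCl⁻]/[HOCl] = 10^(pH − pKa) = 10^(7.3 − 7.43) = 10^-0.13 = 0.7413.
(b) Fraction as HOCl = 1 / (1 + 0.7413) = 0.5743.
(b) HOCl = 0.5743 × 5.12 ppm = 2.94 ppm.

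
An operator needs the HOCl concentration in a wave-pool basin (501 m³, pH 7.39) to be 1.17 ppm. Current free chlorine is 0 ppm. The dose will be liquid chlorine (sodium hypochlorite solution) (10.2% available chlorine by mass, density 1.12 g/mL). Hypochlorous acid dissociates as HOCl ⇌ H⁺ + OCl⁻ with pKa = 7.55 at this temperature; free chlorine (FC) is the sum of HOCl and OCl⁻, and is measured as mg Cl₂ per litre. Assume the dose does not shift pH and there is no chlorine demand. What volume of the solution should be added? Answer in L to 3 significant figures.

Volume: 501 m³ = 501,000 L.
[OCl⁻]/[HOCl] = 10^(pH − pKa) = 10^(7.39 − 7.55) = 0.6918; fraction as HOCl = 1/(1 + 0.6918) = 0.5911.
Free chlorine required for 1.17 ppm HOCl: 1.17 / 0.5911 = 1.979 ppm.
FC to add: 1.979 − 0 = 1.979 mg/L as Cl₂.
Cl₂ equivalent: 1.979 mg/L × 501,000 L = 991.7 g.
Product at 10.2% available Cl: 991.7 / 0.102 = 9723 g.
Volume: 9723 g ÷ 1.12 g/mL = 8681 mL.

8.68 L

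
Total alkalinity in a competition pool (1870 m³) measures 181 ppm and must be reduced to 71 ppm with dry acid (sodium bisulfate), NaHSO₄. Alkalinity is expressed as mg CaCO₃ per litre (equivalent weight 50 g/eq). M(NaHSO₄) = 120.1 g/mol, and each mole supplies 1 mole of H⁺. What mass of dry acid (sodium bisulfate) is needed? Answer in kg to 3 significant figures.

Volume: 1870 m³ = 1,870,000 L.
Alkalinity to neutralize: (181 − 71) = 110 mg/L as CaCO₃ × 1,870,000 L = 205,700 g as CaCO₃.
Equivalents of H⁺ required: 205,700 ÷ 50 g/eq = 4114 eq = 4114 mol NaHSO₄.
Mass of NaHSO₄: 4114 × 120.1 = 494,100 g.

494 kg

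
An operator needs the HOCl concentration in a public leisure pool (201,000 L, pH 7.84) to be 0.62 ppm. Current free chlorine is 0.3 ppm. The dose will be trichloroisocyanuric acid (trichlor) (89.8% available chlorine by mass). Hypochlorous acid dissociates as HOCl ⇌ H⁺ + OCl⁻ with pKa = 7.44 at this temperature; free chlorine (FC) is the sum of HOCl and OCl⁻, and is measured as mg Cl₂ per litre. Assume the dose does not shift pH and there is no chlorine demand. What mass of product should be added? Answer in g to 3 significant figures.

420 g

[OCl⁻]/[HOCl] = 10^(pH − pKa) = 10^(7.84 − 7.44) = 2.512; fraction as HOCl = 1/(1 + 2.512) = 0.2847.
Free chlorine required for 0.62 ppm HOCl: 0.62 / 0.2847 = 2.177 ppm.
FC to add: 2.177 − 0.3 = 1.877 mg/L as Cl₂.
Cl₂ equivalent: 1.877 mg/L × 201,000 L = 377.4 g.
Product at 89.8% available Cl: 377.4 / 0.898 = 420.2 g.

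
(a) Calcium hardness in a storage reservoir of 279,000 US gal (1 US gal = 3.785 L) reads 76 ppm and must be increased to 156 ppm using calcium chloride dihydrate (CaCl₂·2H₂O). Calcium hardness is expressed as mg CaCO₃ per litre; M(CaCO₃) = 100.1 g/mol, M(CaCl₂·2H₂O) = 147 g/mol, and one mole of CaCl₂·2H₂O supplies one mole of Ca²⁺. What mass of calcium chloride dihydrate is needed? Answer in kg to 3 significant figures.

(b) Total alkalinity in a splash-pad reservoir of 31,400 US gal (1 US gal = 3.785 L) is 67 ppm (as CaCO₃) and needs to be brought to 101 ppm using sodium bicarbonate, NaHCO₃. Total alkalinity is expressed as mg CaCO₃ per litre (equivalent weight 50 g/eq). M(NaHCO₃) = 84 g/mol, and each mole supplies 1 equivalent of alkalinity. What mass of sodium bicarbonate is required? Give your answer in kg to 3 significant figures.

(a) Volume: 279,000 US gal × 3.785 L/gal = 1,056,015 L.
(a) Hardness to add: (156 − 76) = 80 mg/L as CaCO₃ × 1,056,015 L = 84,480 g as CaCO₃.
(a) Moles of Ca²⁺ (1 mol Ca²⁺ ≡ 1 mol CaCO₃): 84,480 / 100.1 g/mol = 844 mol.
(a) Mass of CaCl₂·2H₂O: 844 × 147 = 124,100 g.

(b) Volume: 31,400 US gal × 3.785 L/gal = 118,849 L.
(b) Alkalinity to add: (101 − 67) = 34 mg/L as CaCO₃ × 118,849 L = 4041 g as CaCO₃.
(b) Equivalents: 4041 g ÷ 50 g/eq = 80.82 eq.
(b) NaHCO₃ supplies 1 eq per mole → 80.82 mol.
(b) Mass: 80.82 mol × 84 g/mol = 6789 g.

(a) 124 kg; (b) 6.79 kg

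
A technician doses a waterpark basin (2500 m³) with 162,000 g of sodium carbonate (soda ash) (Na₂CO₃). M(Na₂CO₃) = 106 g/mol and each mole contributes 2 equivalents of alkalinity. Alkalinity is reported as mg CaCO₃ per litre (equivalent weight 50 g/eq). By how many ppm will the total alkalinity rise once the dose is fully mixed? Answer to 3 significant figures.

61.1 ppm

Volume: 2500 m³ = 2,500,000 L.
Moles of Na₂CO₃: 162,000 g ÷ 106 g/mol = 1528 mol → 3057 eq of alkalinity.
As CaCO₃: 3057 eq × 50 g/eq = 152,800 g.
Rise: 152,800 g / 2,500,000 L × 1000 = 61.13 mg/L.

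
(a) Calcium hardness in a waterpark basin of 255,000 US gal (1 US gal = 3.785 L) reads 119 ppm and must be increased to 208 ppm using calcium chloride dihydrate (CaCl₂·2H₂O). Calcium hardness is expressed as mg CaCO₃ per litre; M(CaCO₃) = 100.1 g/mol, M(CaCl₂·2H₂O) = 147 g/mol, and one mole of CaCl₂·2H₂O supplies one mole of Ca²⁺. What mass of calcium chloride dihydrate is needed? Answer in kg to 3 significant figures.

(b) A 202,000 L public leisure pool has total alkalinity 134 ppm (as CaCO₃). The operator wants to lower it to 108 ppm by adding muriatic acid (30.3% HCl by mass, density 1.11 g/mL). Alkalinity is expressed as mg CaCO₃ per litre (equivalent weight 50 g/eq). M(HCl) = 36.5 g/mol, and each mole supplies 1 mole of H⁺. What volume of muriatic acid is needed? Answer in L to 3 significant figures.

(a) Volume: 255,000 US gal × 3.785 L/gal = 965,175 L.
(a) Hardness to add: (208 − 119) = 89 mg/L as CaCO₃ × 965,175 L = 85,900 g as CaCO₃.
(a) Moles of Ca²⁺ (1 mol Ca²⁺ ≡ 1 mol CaCO₃): 85,900 / 100.1 g/mol = 858.1 mol.
(a) Mass of CaCl₂·2H₂O: 858.1 × 147 = 126,100 g.

(b) Alkalinity to neutralize: (134 − 108) = 26 mg/L as CaCO₃ × 202,000 L = 5252 g as CaCO₃.
(b) Equivalents of H⁺ required: 5252 ÷ 50 g/eq = 105 eq = 105 mol HCl.
(b) Mass of HCl: 105 × 36.5 = 3834 g.
(b) Mass of 30.3% solution: 3834 / 0.303 = 12,650 g.
(b) Volume: 12,650 g ÷ 1.11 g/mL = 11,400 mL.

(a) 126 kg; (b) 11.4 L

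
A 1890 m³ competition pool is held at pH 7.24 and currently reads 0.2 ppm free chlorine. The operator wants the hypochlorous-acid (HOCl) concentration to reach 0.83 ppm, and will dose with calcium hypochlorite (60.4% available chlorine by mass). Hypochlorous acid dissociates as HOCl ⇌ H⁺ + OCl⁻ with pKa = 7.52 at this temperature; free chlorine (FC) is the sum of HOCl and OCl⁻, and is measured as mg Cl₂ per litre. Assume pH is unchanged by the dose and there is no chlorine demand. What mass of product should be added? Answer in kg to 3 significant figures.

3.33 kg

Volume: 1890 m³ = 1,890,000 L.
[OCl⁻]/[HOCl] = 10^(pH − pKa) = 10^(7.24 − 7.52) = 0.5248; fraction as HOCl = 1/(1 + 0.5248) = 0.6558.
Free chlorine required for 0.83 ppm HOCl: 0.83 / 0.6558 = 1.266 ppm.
FC to add: 1.266 − 0.2 = 1.066 mg/L as Cl₂.
Cl₂ equivalent: 1.066 mg/L × 1,890,000 L = 2014 g.
Product at 60.4% available Cl: 2014 / 0.604 = 3334 g.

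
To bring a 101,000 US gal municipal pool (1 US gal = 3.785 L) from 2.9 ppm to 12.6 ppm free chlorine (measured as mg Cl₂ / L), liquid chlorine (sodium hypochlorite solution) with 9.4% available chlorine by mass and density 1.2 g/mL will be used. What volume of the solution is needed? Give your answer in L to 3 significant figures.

Volume: 101,000 US gal × 3.785 L/gal = 382,285 L.
Chlorine deficit: 12.6 − 2.9 = 9.7 ppm = 9.7 mg/L as Cl₂.
Cl₂ equivalent needed: 9.7 mg/L × 382,285 L = 3,708,000 mg = 3708 g.
Product at 9.4% available chlorine: 3708 / 0.094 = 39,450 g.
Volume at density 1.2 g/mL: 39,450 g ÷ 1.2 g/mL = 32,870 mL.

32.9 L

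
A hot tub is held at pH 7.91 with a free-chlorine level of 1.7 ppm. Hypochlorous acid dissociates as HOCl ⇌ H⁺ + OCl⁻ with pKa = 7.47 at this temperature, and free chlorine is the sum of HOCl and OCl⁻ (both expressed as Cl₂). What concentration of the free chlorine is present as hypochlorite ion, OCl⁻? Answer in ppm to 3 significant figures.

[OCl⁻]/[HOCl] = 10^(pH − pKa) = 10^(7.91 − 7.47) = 10^0.44 = 2.754.
Fraction as HOCl = 1 / (1 + 2.754) = 0.2664.
OCl⁻ = (1 − 0.2664) × 1.7 ppm = 1.247 ppm.

1.25 ppm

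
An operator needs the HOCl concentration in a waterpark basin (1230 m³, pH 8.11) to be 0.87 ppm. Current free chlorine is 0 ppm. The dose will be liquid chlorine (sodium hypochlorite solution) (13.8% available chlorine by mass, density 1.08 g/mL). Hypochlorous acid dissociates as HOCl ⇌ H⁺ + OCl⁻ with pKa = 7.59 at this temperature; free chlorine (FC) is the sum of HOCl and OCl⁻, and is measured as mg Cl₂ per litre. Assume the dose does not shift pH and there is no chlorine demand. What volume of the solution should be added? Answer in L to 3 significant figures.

31.0 L

Volume: 1230 m³ = 1,230,000 L.
[OCl⁻]/[HOCl] = 10^(pH − pKa) = 10^(8.11 − 7.59) = 3.311; fraction as HOCl = 1/(1 + 3.311) = 0.2319.
Free chlorine required for 0.87 ppm HOCl: 0.87 / 0.2319 = 3.751 ppm.
FC to add: 3.751 − 0 = 3.751 mg/L as Cl₂.
Cl₂ equivalent: 3.751 mg/L × 1,230,000 L = 4614 g.
Product at 13.8% available Cl: 4614 / 0.138 = 33,430 g.
Volume: 33,430 g ÷ 1.08 g/mL = 30,960 mL.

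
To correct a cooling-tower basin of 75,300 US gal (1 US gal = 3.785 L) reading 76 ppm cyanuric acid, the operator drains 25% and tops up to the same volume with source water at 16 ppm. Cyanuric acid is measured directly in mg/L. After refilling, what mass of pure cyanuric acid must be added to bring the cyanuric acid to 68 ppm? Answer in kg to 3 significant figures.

Volume: 75,300 US gal × 3.785 L/gal = 285,010 L.
After draining 25% and refilling: 76 × 0.75 + 16 × 0.25 = 61 ppm.
Deficit to target: 68 − 61 = 7 mg/L.
Mass: 7 mg/L × 285,010 L = 1995 g cyanuric acid.

2.00 kg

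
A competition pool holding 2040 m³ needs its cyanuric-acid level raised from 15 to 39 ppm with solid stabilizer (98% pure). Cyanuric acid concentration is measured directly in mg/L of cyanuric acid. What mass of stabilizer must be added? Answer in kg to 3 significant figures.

Volume: 2040 m³ = 2,040,000 L.
CYA to add: (39 − 15) = 24 mg/L × 2,040,000 L = 48,960 g cyanuric acid.
At 98% purity: 48,960 / 0.98 = 49,960 g product.

50.0 kg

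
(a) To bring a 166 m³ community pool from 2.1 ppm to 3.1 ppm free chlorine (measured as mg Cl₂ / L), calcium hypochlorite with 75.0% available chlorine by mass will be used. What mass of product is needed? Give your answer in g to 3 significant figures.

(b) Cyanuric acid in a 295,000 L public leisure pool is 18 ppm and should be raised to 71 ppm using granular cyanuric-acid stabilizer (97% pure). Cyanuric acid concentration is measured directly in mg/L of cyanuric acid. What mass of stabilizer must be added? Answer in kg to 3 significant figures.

(a) 221 g; (b) 16.1 kg

(a) Volume: 166 m³ = 166,000 L.
(a) Chlorine deficit: 3.1 − 2.1 = 1 ppm = 1 mg/L as Cl₂.
(a) Cl₂ equivalent needed: 1 mg/L × 166,000 L = 166,000 mg = 166 g.
(a) Product at 75.0% available chlorine: 166 / 0.75 = 221.3 g.

(b) CYA to add: (71 − 18) = 53 mg/L × 295,000 L = 15,640 g cyanuric acid.
(b) At 97% purity: 15,640 / 0.97 = 16,120 g product.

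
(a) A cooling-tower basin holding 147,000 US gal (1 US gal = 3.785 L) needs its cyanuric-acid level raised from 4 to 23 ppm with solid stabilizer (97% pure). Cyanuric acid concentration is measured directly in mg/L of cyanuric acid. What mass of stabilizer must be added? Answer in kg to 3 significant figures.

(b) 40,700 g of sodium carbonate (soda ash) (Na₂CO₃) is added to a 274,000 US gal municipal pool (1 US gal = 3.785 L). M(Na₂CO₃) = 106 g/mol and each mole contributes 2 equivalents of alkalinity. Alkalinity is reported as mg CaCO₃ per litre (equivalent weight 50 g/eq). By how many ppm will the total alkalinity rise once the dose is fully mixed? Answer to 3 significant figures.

(a) Volume: 147,000 US gal × 3.785 L/gal = 556,395 L.
(a) CYA to add: (23 − 4) = 19 mg/L × 556,395 L = 10,570 g cyanuric acid.
(a) At 97% purity: 10,570 / 0.97 = 10,900 g product.

(b) Volume: 274,000 US gal × 3.785 L/gal = 1,037,090 L.
(b) Moles of Na₂CO₃: 40,700 g ÷ 106 g/mol = 384 mol → 767.9 eq of alkalinity.
(b) As CaCO₃: 767.9 eq × 50 g/eq = 38,400 g.
(b) Rise: 38,400 g / 1,037,090 L × 1000 = 37.02 mg/L.

(a) 10.9 kg; (b) 37.0 ppm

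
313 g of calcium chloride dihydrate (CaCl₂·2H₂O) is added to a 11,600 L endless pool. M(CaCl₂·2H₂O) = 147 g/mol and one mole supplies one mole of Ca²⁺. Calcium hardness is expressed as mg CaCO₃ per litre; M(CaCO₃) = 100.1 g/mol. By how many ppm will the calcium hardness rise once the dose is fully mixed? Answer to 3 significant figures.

Moles of Ca²⁺: 313 g ÷ 147 g/mol = 2.129 mol.
As CaCO₃: 2.129 mol × 100.1 g/mol = 213.1 g.
Rise: 213.1 g / 11,600 L × 1000 = 18.37 mg/L.

18.4 ppm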